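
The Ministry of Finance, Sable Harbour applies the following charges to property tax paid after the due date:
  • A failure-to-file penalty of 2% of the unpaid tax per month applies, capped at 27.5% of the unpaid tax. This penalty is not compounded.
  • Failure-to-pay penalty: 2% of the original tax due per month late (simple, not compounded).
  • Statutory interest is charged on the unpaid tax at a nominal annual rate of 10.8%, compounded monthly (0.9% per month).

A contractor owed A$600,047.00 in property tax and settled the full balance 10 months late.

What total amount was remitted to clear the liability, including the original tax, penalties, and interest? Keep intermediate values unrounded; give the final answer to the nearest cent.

Failure-to-file: 10 × 2% × A$600,047.00 = A$120,009.40 (under the 27.5% cap)
Failure-to-pay penalty: 10 × 2% × A$600,047.00 = A$120,009.40
Interest: A$600,047.00 × ((1 + 0.009)^10 − 1) = A$600,047.00 × 0.0937339… = A$56,244.7292…
Total = A$600,047.00 + A$240,018.8000 + A$56,244.7292… = A$896,310.53

A$896,310.53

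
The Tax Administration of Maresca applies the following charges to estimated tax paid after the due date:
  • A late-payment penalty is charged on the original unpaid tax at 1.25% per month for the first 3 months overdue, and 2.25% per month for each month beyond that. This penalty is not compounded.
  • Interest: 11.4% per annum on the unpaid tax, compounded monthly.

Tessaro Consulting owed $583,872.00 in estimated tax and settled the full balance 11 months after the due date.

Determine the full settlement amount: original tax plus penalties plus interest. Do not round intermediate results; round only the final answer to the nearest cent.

Penalty, months 1–3: 3 × 1.25% × $583,872.00 = $21,895.20
Penalty, months 4–11: 8 × 2.25% × $583,872.00 = $105,096.96
Interest (11.4%/yr ÷ 12 = 0.95%/month): $583,872.00 × ((1 + 0.0095)^11 − 1) = $63,997.0076…
Total = $583,872.00 + $126,992.1600 + $63,997.0076… = $774,861.17

$774,861.17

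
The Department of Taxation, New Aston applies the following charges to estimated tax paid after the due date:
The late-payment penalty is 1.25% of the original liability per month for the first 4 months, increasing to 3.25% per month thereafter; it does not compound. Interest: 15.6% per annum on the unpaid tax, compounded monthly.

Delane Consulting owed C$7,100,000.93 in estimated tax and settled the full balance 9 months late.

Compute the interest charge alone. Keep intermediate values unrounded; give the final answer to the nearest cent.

C$875,232.69

Interest (15.6%/yr ÷ 12 = 1.3%/month): C$7,100,000.93 × ((1 + 0.013)^9 − 1) = C$875,232.6912…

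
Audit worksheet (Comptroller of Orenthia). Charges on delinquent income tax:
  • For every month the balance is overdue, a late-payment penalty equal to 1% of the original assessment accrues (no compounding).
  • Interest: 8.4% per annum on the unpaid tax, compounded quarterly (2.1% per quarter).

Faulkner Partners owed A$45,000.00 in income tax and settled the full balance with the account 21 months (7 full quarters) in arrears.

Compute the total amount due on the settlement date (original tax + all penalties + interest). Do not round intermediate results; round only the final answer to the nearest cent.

A$61,496.64

Late-payment penalty = 1% × A$45,000.00 × 21 mo = A$9,450.00
Interest: A$45,000.00 × ((1 + 0.021)^7 − 1) = A$45,000.00 × 0.1565920… = A$7,046.6413…
Total = A$45,000.00 + A$9,450.0000 + A$7,046.6413… = A$61,496.64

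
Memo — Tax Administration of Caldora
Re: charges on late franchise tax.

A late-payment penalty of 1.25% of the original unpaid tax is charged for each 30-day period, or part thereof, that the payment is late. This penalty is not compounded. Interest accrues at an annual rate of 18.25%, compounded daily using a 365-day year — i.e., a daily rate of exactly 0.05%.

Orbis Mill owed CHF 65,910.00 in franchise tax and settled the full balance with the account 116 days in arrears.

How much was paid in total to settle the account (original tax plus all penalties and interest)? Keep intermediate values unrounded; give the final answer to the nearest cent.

Penalty periods: ⌈116/30⌉ = 4; penalty = 4 × 1.25% × CHF 65,910.00 = CHF 3,295.50
Interest: CHF 65,910.00 × ((1 + 0.0005)^116 − 1) = CHF 65,910.00 × 0.05969964… = CHF 3,934.8029…
Total = CHF 65,910.00 + CHF 3,295.5000 + CHF 3,934.8029… = CHF 73,140.30

CHF 73,140.30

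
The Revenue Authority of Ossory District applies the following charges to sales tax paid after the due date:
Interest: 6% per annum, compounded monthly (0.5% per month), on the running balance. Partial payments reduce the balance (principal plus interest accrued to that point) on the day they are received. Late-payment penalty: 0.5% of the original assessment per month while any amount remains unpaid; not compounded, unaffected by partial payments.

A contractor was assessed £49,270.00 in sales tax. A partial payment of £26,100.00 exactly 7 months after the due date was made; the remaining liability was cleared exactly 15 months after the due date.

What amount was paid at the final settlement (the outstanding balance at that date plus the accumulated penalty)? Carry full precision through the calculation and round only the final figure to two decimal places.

£29,630.22

Balance at month 7: £49,270.0000 × (1 + 0.005)^7 = £51,020.5334…
After £26,100.00 payment: £51,020.5334… − £26,100.00 = £24,920.5334…
Balance at month 15: £24,920.5334… × (1 + 0.005)^8 = £25,934.9746…
Penalty: 15 × 0.5% × £49,270.00 = £3,695.25
Final settlement = outstanding balance + penalty = £25,934.9746… + £3,695.25 = £29,630.22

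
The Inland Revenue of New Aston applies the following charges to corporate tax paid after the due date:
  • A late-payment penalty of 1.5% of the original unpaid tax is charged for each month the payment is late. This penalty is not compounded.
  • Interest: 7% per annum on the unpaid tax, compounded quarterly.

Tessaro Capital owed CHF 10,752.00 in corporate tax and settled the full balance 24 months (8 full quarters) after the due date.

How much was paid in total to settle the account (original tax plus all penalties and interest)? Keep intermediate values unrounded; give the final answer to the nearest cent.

CHF 16,223.50

Late-payment penalty = 1.5% × CHF 10,752.00 × 24 mo = CHF 3,870.72
Interest (7%/yr ÷ 4 = 1.75%/quarter): CHF 10,752.00 × ((1 + 0.0175)^8 − 1) = CHF 1,600.7769…
Total = CHF 10,752.00 + CHF 3,870.7200 + CHF 1,600.7769… = CHF 16,223.50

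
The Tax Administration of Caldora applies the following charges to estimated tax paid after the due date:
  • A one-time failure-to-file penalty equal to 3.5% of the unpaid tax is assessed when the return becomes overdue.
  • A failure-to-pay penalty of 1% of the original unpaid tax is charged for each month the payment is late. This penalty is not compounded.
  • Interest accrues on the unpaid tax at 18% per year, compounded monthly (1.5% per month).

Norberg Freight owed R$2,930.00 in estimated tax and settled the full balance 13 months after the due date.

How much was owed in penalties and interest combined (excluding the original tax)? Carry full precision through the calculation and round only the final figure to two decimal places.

R$1,109.16

Failure-to-file penalty: 3.5% × R$2,930.00 = R$102.55
Failure-to-pay penalty: 13 × 1% × R$2,930.00 = R$380.90
Interest: R$2,930.00 × ((1 + 0.015)^13 − 1) = R$2,930.00 × 0.2135524… = R$625.7087…
Penalties + interest = R$483.4500 + R$625.7087… = R$1,109.16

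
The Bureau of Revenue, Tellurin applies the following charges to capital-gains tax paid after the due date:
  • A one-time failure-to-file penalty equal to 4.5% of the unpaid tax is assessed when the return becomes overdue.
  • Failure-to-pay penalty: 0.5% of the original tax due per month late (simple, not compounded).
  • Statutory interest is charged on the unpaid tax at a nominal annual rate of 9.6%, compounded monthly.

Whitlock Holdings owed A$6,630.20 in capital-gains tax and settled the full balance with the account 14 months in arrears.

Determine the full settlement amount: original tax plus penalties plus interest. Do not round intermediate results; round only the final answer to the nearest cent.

Failure-to-file penalty: 4.5% × A$6,630.20 = A$298.36…
Failure-to-pay penalty: 14 × 0.5% × A$6,630.20 = A$464.11…
Interest (9.6%/yr ÷ 12 = 0.8%/month): A$6,630.20 × ((1 + 0.008)^14 − 1) = A$782.4600…
Total = A$6,630.20 + A$762.4730 + A$782.4600… = A$8,175.13

A$8,175.13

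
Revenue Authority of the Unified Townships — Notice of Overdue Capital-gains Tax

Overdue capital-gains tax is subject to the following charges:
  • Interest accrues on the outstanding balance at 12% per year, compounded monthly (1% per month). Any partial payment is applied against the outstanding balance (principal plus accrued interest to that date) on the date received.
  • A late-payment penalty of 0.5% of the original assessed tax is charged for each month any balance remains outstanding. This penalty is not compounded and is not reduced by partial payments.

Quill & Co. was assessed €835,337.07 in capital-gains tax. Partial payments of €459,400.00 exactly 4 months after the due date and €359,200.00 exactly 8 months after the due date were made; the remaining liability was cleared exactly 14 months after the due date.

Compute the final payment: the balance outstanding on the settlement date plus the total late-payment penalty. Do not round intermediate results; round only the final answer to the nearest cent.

Balance at month 4: €835,337.0700 × (1 + 0.01)^4 = €869,255.1047…
After €459,400.00 payment: €869,255.1047… − €459,400.00 = €409,855.1047…
Balance at month 8: €409,855.1047… × (1 + 0.01)^4 = €426,496.8655…
After €359,200.00 payment: €426,496.8655… − €359,200.00 = €67,296.8655…
Balance at month 14: €67,296.8655… × (1 + 0.01)^6 = €71,436.9788…
Penalty: 14 × 0.5% × €835,337.07 = €58,473.59…
Final settlement = outstanding balance + penalty = €71,436.9788… + €58,473.59… = €129,910.57

€129,910.57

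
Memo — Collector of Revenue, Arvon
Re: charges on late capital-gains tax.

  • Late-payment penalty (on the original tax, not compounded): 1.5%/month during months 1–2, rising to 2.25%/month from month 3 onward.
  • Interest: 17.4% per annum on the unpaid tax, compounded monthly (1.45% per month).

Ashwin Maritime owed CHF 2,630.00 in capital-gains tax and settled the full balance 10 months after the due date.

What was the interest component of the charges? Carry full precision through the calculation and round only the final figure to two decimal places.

Interest: CHF 2,630.00 × ((1 + 0.0145)^10 − 1) = CHF 2,630.00 × 0.1548365… = CHF 407.2201…

CHF 407.22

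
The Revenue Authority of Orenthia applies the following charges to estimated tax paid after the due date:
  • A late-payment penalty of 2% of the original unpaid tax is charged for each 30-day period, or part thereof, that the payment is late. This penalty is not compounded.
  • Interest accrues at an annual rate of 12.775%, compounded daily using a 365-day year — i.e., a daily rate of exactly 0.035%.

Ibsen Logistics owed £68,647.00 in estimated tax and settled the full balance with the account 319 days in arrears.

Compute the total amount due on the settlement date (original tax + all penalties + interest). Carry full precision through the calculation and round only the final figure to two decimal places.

£91,856.52

Penalty periods: ⌈319/30⌉ = 11; penalty = 11 × 2% × £68,647.00 = £15,102.34
Interest: £68,647.00 × ((1 + 0.00035)^319 − 1) = £68,647.00 × 0.11809961… = £8,107.1838…
Total = £68,647.00 + £15,102.3400 + £8,107.1838… = £91,856.52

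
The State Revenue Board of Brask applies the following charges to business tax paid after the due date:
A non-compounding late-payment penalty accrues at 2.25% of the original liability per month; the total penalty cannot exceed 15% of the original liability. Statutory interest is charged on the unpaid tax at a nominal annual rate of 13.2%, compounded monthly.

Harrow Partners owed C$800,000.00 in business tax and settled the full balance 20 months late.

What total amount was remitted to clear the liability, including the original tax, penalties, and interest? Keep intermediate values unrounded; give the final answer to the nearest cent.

C$1,115,664.67

Penalty (uncapped): 20 × 2.25% × C$800,000.00 = C$360,000.00; cap = 15% × C$800,000.00 = C$120,000.00 → penalty = C$120,000.00
Interest (13.2%/yr ÷ 12 = 1.1%/month): C$800,000.00 × ((1 + 0.011)^20 − 1) = C$195,664.6742…
Total = C$800,000.00 + C$120,000.0000 + C$195,664.6742… = C$1,115,664.67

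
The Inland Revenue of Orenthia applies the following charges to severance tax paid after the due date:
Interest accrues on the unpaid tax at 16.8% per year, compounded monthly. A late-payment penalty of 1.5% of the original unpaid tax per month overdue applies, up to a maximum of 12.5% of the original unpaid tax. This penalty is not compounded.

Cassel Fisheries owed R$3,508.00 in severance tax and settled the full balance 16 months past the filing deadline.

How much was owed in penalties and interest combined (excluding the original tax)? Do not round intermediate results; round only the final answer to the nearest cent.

Penalty (uncapped): 16 × 1.5% × R$3,508.00 = R$841.92; cap = 12.5% × R$3,508.00 = R$438.50 → penalty = R$438.50
Interest (16.8%/yr ÷ 12 = 1.4%/month): R$3,508.00 × ((1 + 0.014)^16 − 1) = R$873.9444…
Penalties + interest = R$438.5000 + R$873.9444… = R$1,312.44

R$1,312.44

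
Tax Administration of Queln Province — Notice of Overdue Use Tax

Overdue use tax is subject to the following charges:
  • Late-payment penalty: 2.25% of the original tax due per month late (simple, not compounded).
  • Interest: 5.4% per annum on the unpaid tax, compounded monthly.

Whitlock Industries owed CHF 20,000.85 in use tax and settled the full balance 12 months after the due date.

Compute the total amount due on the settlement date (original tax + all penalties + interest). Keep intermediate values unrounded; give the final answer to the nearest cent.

Late-payment penalty = 2.25% × CHF 20,000.85 × 12 mo = CHF 5,400.23…
Interest (5.4%/yr ÷ 12 = 0.45%/month): CHF 20,000.85 × ((1 + 0.0045)^12 − 1) = CHF 1,107.1821…
Total = CHF 20,000.85 + CHF 5,400.2295 + CHF 1,107.1821… = CHF 26,508.26

CHF 26,508.26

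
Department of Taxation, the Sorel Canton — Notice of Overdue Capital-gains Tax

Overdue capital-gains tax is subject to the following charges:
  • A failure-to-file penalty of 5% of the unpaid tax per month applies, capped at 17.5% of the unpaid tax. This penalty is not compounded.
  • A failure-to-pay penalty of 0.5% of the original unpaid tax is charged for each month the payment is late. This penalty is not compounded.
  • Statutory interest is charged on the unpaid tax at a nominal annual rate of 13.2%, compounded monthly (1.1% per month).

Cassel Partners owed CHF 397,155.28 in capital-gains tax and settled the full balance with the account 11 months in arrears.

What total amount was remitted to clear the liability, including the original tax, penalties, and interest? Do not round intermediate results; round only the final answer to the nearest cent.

CHF 539,289.02

Failure-to-file: 11 × 5% × CHF 397,155.28 = CHF 218,435.40…, capped at 17.5% × CHF 397,155.28 = CHF 69,502.17…
Failure-to-pay penalty: 11 × 0.5% × CHF 397,155.28 = CHF 21,843.54…
Interest: CHF 397,155.28 × ((1 + 0.011)^11 − 1) = CHF 397,155.28 × 0.1278795… = CHF 50,788.0273…
Total = CHF 397,155.28 + CHF 91,345.7144 + CHF 50,788.0273… = CHF 539,289.02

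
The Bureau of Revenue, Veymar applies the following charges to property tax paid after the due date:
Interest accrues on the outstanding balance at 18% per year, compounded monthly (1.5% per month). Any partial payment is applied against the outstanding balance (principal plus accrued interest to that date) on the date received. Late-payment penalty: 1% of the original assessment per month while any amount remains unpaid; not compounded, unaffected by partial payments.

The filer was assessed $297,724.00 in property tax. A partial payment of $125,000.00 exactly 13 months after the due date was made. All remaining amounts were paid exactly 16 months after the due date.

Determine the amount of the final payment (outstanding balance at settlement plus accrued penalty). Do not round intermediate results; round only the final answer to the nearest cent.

Balance at month 13: $297,724.0000 × (1 + 0.015)^13 = $361,303.6878…
After $125,000.00 payment: $361,303.6878… − $125,000.00 = $236,303.6878…
Balance at month 16: $236,303.6878… × (1 + 0.015)^3 = $247,097.6563…
Penalty: 16 × 1% × $297,724.00 = $47,635.84
Final settlement = outstanding balance + penalty = $247,097.6563… + $47,635.84 = $294,733.50

$294,733.50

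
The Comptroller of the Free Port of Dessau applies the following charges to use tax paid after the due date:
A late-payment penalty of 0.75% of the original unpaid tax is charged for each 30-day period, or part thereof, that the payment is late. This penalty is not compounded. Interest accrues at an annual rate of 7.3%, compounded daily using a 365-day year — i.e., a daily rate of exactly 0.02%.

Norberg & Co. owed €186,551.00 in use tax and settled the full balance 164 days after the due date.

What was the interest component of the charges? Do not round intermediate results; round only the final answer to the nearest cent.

€6,219.70

Interest: €186,551.00 × ((1 + 0.0002)^164 − 1) = €186,551.00 × 0.03334046… = €6,219.6963…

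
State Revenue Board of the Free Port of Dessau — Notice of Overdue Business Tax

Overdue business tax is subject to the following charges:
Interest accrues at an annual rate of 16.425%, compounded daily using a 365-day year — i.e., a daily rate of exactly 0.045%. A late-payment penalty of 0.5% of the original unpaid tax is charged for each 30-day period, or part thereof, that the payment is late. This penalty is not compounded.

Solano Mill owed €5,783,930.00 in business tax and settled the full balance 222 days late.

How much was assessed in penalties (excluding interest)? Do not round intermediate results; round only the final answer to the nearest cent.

€231,357.20

Penalty periods: ⌈222/30⌉ = 8; penalty = 8 × 0.5% × €5,783,930.00 = €231,357.20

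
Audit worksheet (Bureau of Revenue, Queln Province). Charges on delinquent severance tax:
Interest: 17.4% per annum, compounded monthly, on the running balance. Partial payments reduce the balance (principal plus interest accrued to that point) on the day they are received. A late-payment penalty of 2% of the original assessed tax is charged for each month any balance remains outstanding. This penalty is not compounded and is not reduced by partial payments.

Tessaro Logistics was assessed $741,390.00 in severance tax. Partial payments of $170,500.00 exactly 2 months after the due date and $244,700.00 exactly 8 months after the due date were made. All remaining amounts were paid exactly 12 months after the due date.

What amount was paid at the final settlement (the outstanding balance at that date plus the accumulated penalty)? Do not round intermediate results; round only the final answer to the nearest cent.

Monthly rate = 17.4% ÷ 12 = 1.45%
Balance at month 2: $741,390.0000 × (1 + 0.0145)^2 = $763,046.1872…
After $170,500.00 payment: $763,046.1872… − $170,500.00 = $592,546.1872…
Balance at month 8: $592,546.1872… × (1 + 0.0145)^6 = $646,002.9723…
After $244,700.00 payment: $646,002.9723… − $244,700.00 = $401,302.9723…
Balance at month 12: $401,302.9723… × (1 + 0.0145)^4 = $425,089.6998…
Penalty: 12 × 2% × $741,390.00 = $177,933.60
Final settlement = outstanding balance + penalty = $425,089.6998… + $177,933.60 = $603,023.30

$603,023.30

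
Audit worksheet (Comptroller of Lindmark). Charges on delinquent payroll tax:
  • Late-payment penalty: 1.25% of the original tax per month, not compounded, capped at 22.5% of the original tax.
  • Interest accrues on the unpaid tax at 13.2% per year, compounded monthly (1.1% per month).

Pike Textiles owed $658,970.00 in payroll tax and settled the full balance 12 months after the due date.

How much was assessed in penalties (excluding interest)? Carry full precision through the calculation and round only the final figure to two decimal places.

Penalty: 12 × 1.25% × $658,970.00 = $98,845.50 (below the 22.5% cap of $148,268.25)

$98,845.50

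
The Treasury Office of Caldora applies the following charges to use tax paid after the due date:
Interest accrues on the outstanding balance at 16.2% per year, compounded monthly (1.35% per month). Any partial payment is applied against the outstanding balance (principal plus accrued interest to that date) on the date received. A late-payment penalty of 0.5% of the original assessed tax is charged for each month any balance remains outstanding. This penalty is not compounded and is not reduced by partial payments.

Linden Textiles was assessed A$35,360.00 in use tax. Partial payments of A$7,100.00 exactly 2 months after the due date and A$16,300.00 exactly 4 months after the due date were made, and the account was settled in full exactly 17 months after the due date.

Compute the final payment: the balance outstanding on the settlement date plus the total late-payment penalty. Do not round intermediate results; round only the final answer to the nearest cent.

A$19,333.08

Balance at month 2: A$35,360.0000 × (1 + 0.0135)^2 = A$36,321.1644…
After A$7,100.00 payment: A$36,321.1644… − A$7,100.00 = A$29,221.1644…
Balance at month 4: A$29,221.1644… × (1 + 0.0135)^2 = A$30,015.4614…
After A$16,300.00 payment: A$30,015.4614… − A$16,300.00 = A$13,715.4614…
Balance at month 17: A$13,715.4614… × (1 + 0.0135)^13 = A$16,327.4819…
Penalty: 17 × 0.5% × A$35,360.00 = A$3,005.60
Final settlement = outstanding balance + penalty = A$16,327.4819… + A$3,005.60 = A$19,333.08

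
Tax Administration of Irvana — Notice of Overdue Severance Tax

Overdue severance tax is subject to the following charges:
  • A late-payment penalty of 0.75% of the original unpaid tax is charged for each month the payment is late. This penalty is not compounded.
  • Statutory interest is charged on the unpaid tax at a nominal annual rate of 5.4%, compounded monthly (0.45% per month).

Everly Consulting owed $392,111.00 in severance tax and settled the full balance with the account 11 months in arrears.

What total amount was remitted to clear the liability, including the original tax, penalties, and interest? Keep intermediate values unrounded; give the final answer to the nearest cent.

Late-payment penalty: 11 × 0.75% × $392,111.00 = $32,349.16…
Interest: $392,111.00 × ((1 + 0.0045)^11 − 1) = $392,111.00 × 0.0506289… = $19,852.1572…
Total = $392,111.00 + $32,349.1575 + $19,852.1572… = $444,312.31

$444,312.31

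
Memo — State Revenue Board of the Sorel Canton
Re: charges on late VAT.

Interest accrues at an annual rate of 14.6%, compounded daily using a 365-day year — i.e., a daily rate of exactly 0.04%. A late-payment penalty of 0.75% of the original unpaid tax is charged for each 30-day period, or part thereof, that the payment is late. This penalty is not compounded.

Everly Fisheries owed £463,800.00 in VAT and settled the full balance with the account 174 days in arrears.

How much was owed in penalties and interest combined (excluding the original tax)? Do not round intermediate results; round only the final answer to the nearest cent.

£54,294.44

Penalty periods: ⌈174/30⌉ = 6; penalty = 6 × 0.75% × £463,800.00 = £20,871.00
Interest: £463,800.00 × ((1 + 0.0004)^174 − 1) = £463,800.00 × 0.07206434… = £33,423.4430…
Penalties + interest = £20,871.0000 + £33,423.4430… = £54,294.44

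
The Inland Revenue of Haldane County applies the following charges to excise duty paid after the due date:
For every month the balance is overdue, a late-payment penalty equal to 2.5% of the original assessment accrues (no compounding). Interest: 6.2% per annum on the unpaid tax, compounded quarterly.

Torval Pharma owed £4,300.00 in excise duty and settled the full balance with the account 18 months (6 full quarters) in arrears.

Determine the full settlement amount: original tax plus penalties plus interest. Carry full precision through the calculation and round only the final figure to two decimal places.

Late-payment penalty: 18 × 2.5% × £4,300.00 = £1,935.00
Interest (6.2%/yr ÷ 4 = 1.55%/quarter): £4,300.00 × ((1 + 0.0155)^6 − 1) = £415.7201…
Total = £4,300.00 + £1,935.0000 + £415.7201… = £6,650.72

£6,650.72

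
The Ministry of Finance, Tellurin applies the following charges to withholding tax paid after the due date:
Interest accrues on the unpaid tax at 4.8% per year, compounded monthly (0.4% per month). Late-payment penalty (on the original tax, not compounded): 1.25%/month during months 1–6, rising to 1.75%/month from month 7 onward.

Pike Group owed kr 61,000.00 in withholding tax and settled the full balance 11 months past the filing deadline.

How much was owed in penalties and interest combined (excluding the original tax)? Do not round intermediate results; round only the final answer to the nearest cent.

Penalty, months 1–6: 6 × 1.25% × kr 61,000.00 = kr 4,575.00
Penalty, months 7–11: 5 × 1.75% × kr 61,000.00 = kr 5,337.50
Interest: kr 61,000.00 × ((1 + 0.004)^11 − 1) = kr 61,000.00 × 0.0448906… = kr 2,738.3293…
Penalties + interest = kr 9,912.5000 + kr 2,738.3293… = kr 12,650.83

kr 12,650.83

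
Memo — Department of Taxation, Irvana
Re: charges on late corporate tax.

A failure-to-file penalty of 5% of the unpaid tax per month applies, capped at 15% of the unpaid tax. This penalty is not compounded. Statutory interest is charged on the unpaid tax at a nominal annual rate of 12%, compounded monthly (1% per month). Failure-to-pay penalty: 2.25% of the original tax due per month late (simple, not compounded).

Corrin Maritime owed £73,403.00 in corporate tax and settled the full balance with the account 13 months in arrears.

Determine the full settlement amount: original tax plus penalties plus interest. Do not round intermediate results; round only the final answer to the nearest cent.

£116,020.29

Failure-to-file: 13 × 5% × £73,403.00 = £47,711.95, capped at 15% × £73,403.00 = £11,010.45
Failure-to-pay penalty = 2.25% × £73,403.00 × 13 mo = £21,470.38…
Interest: £73,403.00 × ((1 + 0.01)^13 − 1) = £73,403.00 × 0.1380933… = £10,136.4611…
Total = £73,403.00 + £32,480.8275 + £10,136.4611… = £116,020.29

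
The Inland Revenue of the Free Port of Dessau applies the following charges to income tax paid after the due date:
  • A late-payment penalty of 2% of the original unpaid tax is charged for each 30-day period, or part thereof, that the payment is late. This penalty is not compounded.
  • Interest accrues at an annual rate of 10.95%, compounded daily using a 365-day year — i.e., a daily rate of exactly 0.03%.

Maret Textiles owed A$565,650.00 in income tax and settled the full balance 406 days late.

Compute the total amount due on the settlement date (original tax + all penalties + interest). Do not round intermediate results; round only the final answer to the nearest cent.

A$797,287.94

Penalty periods: ⌈406/30⌉ = 14; penalty = 14 × 2% × A$565,650.00 = A$158,382.00
Interest: A$565,650.00 × ((1 + 0.0003)^406 − 1) = A$565,650.00 × 0.12950754… = A$73,255.9408…
Total = A$565,650.00 + A$158,382.0000 + A$73,255.9408… = A$797,287.94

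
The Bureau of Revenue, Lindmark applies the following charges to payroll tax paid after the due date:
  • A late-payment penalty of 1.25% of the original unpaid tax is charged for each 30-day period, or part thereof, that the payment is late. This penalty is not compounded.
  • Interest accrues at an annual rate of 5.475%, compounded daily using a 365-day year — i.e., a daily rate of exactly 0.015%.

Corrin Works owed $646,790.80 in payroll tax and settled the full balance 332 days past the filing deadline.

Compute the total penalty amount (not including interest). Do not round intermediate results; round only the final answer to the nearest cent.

$97,018.62

Penalty periods: ⌈332/30⌉ = 12; penalty = 12 × 1.25% × $646,790.80 = $97,018.62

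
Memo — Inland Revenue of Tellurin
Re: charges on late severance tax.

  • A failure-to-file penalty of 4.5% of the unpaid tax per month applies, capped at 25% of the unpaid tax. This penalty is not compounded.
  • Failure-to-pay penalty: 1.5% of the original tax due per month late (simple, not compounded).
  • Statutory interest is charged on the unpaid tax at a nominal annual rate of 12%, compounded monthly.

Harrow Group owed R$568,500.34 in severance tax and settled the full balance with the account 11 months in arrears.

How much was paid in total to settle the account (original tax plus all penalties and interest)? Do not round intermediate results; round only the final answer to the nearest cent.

Failure-to-file: 11 × 4.5% × R$568,500.34 = R$281,407.67…, capped at 25% × R$568,500.34 = R$142,125.09…
Failure-to-pay penalty: 11 × 1.5% × R$568,500.34 = R$93,802.56…
Interest (12%/yr ÷ 12 = 1%/month): R$568,500.34 × ((1 + 0.01)^11 − 1) = R$65,757.4944…
Total = R$568,500.34 + R$235,927.6411 + R$65,757.4944… = R$870,185.48

R$870,185.48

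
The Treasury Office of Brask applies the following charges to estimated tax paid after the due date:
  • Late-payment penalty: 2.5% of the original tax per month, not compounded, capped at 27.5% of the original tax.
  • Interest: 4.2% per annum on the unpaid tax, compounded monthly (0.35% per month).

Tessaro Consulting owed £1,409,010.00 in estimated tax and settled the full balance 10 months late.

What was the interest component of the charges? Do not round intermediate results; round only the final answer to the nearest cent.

Interest: £1,409,010.00 × ((1 + 0.0035)^10 − 1) = £1,409,010.00 × 0.0355564… = £50,099.3607…

£50,099.36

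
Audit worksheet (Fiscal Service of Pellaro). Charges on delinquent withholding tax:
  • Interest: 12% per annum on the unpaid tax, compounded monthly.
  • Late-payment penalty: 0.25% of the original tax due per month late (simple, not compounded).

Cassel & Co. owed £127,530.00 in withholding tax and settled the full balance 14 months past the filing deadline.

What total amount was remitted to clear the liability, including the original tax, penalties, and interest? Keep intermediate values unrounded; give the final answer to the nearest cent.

£151,056.00

Late-payment penalty: 14 × 0.25% × £127,530.00 = £4,463.55
Interest (12%/yr ÷ 12 = 1%/month): £127,530.00 × ((1 + 0.01)^14 − 1) = £19,062.4464…
Total = £127,530.00 + £4,463.5500 + £19,062.4464… = £151,056.00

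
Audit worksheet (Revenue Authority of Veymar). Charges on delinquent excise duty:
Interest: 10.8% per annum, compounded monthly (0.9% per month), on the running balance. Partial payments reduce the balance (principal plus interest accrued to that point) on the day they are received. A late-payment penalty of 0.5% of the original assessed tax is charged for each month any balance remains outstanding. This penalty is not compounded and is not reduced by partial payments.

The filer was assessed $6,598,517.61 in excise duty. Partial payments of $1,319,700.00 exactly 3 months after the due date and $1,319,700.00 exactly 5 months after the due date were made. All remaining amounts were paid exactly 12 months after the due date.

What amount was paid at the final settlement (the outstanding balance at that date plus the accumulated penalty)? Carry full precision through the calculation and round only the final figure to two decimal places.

Balance at month 3: $6,598,517.6100 × (1 + 0.009)^3 = $6,778,285.8356…
After $1,319,700.00 payment: $6,778,285.8356… − $1,319,700.00 = $5,458,585.8356…
Balance at month 5: $5,458,585.8356… × (1 + 0.009)^2 = $5,557,282.5261…
After $1,319,700.00 payment: $5,557,282.5261… − $1,319,700.00 = $4,237,582.5261…
Balance at month 12: $4,237,582.5261… × (1 + 0.009)^7 = $4,511,867.4534…
Penalty: 12 × 0.5% × $6,598,517.61 = $395,911.06…
Final settlement = outstanding balance + penalty = $4,511,867.4534… + $395,911.06… = $4,907,778.51

$4,907,778.51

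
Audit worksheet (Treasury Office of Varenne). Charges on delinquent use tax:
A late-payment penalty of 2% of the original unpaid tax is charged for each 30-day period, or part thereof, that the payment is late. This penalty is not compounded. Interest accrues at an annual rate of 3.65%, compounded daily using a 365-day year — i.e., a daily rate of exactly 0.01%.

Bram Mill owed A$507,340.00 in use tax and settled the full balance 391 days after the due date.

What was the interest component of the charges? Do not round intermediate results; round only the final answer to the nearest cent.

A$20,228.88

Interest: A$507,340.00 × ((1 + 0.0001)^391 − 1) = A$507,340.00 × 0.03987243… = A$20,228.8802…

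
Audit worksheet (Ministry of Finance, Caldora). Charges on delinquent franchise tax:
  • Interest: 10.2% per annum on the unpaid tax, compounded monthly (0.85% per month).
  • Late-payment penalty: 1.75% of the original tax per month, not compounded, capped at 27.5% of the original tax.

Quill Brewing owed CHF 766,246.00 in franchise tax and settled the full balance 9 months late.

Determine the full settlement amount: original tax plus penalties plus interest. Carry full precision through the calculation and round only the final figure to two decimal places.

CHF 947,580.61

Penalty: 9 × 1.75% × CHF 766,246.00 = CHF 120,683.75… (below the 27.5% cap of CHF 210,717.65)
Interest: CHF 766,246.00 × ((1 + 0.0085)^9 − 1) = CHF 766,246.00 × 0.0791532… = CHF 60,650.8611…
Total = CHF 766,246.00 + CHF 120,683.7450 + CHF 60,650.8611… = CHF 947,580.61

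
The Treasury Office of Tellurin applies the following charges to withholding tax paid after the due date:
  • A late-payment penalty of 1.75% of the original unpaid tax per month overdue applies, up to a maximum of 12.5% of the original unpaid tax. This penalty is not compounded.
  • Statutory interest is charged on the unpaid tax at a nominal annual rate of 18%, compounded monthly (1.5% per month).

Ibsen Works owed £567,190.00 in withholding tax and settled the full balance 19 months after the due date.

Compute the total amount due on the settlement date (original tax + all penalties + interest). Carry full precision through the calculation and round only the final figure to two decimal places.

£823,531.94

Penalty (uncapped): 19 × 1.75% × £567,190.00 = £188,590.68…; cap = 12.5% × £567,190.00 = £70,898.75 → penalty = £70,898.75
Interest: £567,190.00 × ((1 + 0.015)^19 − 1) = £567,190.00 × 0.3269507… = £185,443.1933…
Total = £567,190.00 + £70,898.7500 + £185,443.1933… = £823,531.94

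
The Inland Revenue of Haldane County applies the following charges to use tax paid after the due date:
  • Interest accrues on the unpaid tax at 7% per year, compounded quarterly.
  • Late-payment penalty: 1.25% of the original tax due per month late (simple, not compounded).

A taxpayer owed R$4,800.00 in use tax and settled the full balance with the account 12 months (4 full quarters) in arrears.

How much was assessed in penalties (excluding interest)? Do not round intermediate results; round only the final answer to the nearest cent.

R$720.00

Late-payment penalty: 12 × 1.25% × R$4,800.00 = R$720.00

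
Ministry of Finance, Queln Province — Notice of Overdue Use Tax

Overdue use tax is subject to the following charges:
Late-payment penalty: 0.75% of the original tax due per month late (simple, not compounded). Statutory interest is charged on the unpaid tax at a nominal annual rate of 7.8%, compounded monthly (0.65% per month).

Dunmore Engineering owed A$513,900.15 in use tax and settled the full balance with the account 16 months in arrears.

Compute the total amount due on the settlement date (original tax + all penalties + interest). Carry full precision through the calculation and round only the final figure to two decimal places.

A$631,699.99

Late-payment penalty: 16 × 0.75% × A$513,900.15 = A$61,668.02…
Interest: A$513,900.15 × ((1 + 0.0065)^16 − 1) = A$513,900.15 × 0.1092271… = A$56,131.8180…
Total = A$513,900.15 + A$61,668.0180 + A$56,131.8180… = A$631,699.99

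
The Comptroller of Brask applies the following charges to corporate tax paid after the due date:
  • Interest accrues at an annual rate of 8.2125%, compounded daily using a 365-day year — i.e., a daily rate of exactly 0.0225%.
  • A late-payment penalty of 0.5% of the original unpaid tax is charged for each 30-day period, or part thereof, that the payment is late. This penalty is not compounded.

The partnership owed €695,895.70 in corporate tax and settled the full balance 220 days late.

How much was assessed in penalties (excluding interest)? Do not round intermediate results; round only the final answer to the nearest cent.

€27,835.83

Penalty periods: ⌈220/30⌉ = 8; penalty = 8 × 0.5% × €695,895.70 = €27,835.83…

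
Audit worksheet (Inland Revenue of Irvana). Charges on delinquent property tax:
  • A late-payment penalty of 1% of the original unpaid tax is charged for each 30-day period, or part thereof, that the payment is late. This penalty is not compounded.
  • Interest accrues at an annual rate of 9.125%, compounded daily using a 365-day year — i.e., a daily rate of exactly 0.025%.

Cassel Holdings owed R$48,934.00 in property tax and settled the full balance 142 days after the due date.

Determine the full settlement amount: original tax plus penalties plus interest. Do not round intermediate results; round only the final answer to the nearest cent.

R$53,148.83

Penalty periods: ⌈142/30⌉ = 5; penalty = 5 × 1% × R$48,934.00 = R$2,446.70
Interest: R$48,934.00 × ((1 + 0.00025)^142 − 1) = R$48,934.00 × 0.03613305… = R$1,768.1347…
Total = R$48,934.00 + R$2,446.7000 + R$1,768.1347… = R$53,148.83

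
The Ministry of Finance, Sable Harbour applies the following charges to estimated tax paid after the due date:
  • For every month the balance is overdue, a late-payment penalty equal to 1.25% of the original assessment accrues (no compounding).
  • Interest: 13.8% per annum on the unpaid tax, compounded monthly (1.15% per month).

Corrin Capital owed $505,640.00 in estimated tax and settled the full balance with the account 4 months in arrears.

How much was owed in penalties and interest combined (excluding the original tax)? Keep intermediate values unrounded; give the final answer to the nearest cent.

Late-payment penalty = 1.25% × $505,640.00 × 4 mo = $25,282.00
Interest: $505,640.00 × ((1 + 0.0115)^4 − 1) = $505,640.00 × 0.0467996… = $23,663.7502…
Penalties + interest = $25,282.0000 + $23,663.7502… = $48,945.75

$48,945.75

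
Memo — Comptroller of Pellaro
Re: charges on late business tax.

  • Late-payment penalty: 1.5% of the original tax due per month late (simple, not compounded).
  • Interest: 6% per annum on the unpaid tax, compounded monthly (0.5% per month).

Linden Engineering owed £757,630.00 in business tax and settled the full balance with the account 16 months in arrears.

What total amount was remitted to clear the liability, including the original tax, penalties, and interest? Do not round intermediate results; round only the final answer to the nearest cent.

Late-payment penalty = 1.5% × £757,630.00 × 16 mo = £181,831.20
Interest: £757,630.00 × ((1 + 0.005)^16 − 1) = £757,630.00 × 0.0830712… = £62,937.1963…
Total = £757,630.00 + £181,831.2000 + £62,937.1963… = £1,002,398.40

£1,002,398.40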